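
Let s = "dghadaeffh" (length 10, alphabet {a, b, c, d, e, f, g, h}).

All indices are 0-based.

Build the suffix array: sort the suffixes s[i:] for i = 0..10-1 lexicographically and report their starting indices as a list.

rank | idx | suffix
   0 |   3 | adaeffh
   1 |   5 | aeffh
   2 |   4 | daeffh
   3 |   0 | dghadaeffh
   4 |   6 | effh
   5 |   7 | ffh
   6 |   8 | fh
   7 |   1 | ghadaeffh
   8 |   9 | h
   9 |   2 | hadaeffh

[3, 5, 4, 0, 6, 7, 8, 1, 9, 2]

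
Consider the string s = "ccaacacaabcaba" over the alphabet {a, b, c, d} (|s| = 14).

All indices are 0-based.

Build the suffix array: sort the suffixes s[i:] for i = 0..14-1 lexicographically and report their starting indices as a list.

rank→(start, suffix):
  0 → (13, 'a')
  1 → (7, 'aabcaba')
  2 → (2, 'aacacaabcaba')
  3 → (11, 'aba')
  4 → (8, 'abcaba')
  5 → (5, 'acaabcaba')
  6 → (3, 'acacaabcaba')
  7 → (12, 'ba')
  8 → (9, 'bcaba')
  9 → (6, 'caabcaba')
  10 → (1, 'caacacaabcaba')
  11 → (10, 'caba')
  12 → (4, 'cacaabcaba')
  13 → (0, 'ccaacacaabcaba')

[13, 7, 2, 11, 8, 5, 3, 12, 9, 6, 1, 10, 4, 0]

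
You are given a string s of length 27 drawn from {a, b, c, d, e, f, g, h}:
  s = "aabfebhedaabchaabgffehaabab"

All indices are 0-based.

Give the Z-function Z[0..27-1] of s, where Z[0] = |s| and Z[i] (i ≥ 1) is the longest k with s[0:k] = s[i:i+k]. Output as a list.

Z[0]=27
i=1: outside box; Z[1]=1 extend→box=[1,2)
i=2: outside box; Z[2]=0
i=3: outside box; Z[3]=0
i=4: outside box; Z[4]=0
i=5: outside box; Z[5]=0
i=6: outside box; Z[6]=0
i=7: outside box; Z[7]=0
i=8: outside box; Z[8]=0
i=9: outside box; Z[9]=3 extend→box=[9,12)
i=10: min(r-i=2, Z[1]=1)=1; Z[10]=1
i=11: min(r-i=1, Z[2]=0)=0; Z[11]=0
i=12: outside box; Z[12]=0
i=13: outside box; Z[13]=0
i=14: outside box; Z[14]=3 extend→box=[14,17)
i=15: min(r-i=2, Z[1]=1)=1; Z[15]=1
i=16: min(r-i=1, Z[2]=0)=0; Z[16]=0
i=17: outside box; Z[17]=0
i=18: outside box; Z[18]=0
i=19: outside box; Z[19]=0
i=20: outside box; Z[20]=0
i=21: outside box; Z[21]=0
i=22: outside box; Z[22]=3 extend→box=[22,25)
i=23: min(r-i=2, Z[1]=1)=1; Z[23]=1
i=24: min(r-i=1, Z[2]=0)=0; Z[24]=0
i=25: outside box; Z[25]=1 extend→box=[25,26)
i=26: outside box; Z[26]=0

[27, 1, 0, 0, 0, 0, 0, 0, 0, 3, 1, 0, 0, 0, 3, 1, 0, 0, 0, 0, 0, 0, 3, 1, 0, 1, 0]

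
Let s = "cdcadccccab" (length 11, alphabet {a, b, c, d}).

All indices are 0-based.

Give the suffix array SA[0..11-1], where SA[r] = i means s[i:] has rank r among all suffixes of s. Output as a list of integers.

rank | idx | suffix
   0 |   9 | ab
   1 |   3 | adccccab
   2 |  10 | b
   3 |   8 | cab
   4 |   2 | cadccccab
   5 |   7 | ccab
   6 |   6 | cccab
   7 |   5 | ccccab
   8 |   0 | cdcadccccab
   9 |   1 | dcadccccab
  10 |   4 | dccccab

[9, 3, 10, 8, 2, 7, 6, 5, 0, 1, 4]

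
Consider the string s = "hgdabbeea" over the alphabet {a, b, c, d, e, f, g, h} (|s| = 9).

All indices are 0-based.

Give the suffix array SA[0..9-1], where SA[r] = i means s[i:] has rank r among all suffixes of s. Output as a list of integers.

rank→(start, suffix):
  0 → (8, 'a')
  1 → (3, 'abbeea')
  2 → (4, 'bbeea')
  3 → (5, 'beea')
  4 → (2, 'dabbeea')
  5 → (7, 'ea')
  6 → (6, 'eea')
  7 → (1, 'gdabbeea')
  8 → (0, 'hgdabbeea')

[8, 3, 4, 5, 2, 7, 6, 1, 0]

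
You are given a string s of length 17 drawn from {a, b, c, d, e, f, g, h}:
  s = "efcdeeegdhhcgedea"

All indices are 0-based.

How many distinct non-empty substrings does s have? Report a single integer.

141

sorted suffixes:
  #0 SA[0]=16  'a'
  #1 SA[1]=2  'cdeeegdhhcgedea'
  #2 SA[2]=11  'cgedea'
  #3 SA[3]=14  'dea'
  #4 SA[4]=3  'deeegdhhcgedea'
  #5 SA[5]=8  'dhhcgedea'
  #6 SA[6]=15  'ea'
  #7 SA[7]=13  'edea'
  #8 SA[8]=4  'eeegdhhcgedea'
  #9 SA[9]=5  'eegdhhcgedea'
  #10 SA[10]=0  'efcdeeegdhhcgedea'
  #11 SA[11]=6  'egdhhcgedea'
  #12 SA[12]=1  'fcdeeegdhhcgedea'
  #13 SA[13]=7  'gdhhcgedea'
  #14 SA[14]=12  'gedea'
  #15 SA[15]=10  'hcgedea'
  #16 SA[16]=9  'hhcgedea'

SA = [16, 2, 11, 14, 3, 8, 15, 13, 4, 5, 0, 6, 1, 7, 12, 10, 9]
[i] adj suffixes → lcp
  [1] 16/2 → 0 ('')
  [2] 2/11 → 1 ('c')
  [3] 11/14 → 0 ('')
  [4] 14/3 → 2 ('de')
  [5] 3/8 → 1 ('d')
  [6] 8/15 → 0 ('')
  [7] 15/13 → 1 ('e')
  [8] 13/4 → 1 ('e')
  [9] 4/5 → 2 ('ee')
  [10] 5/0 → 1 ('e')
  [11] 0/6 → 1 ('e')
  [12] 6/1 → 0 ('')
  [13] 1/7 → 0 ('')
  [14] 7/12 → 1 ('g')
  [15] 12/10 → 0 ('')
  [16] 10/9 → 1 ('h')

n(n+1)/2 = 17·18/2 = 153
Σ LCP = 0 + 0 + 1 + 0 + 2 + 1 + 0 + 1 + 1 + 2 + 1 + 1 + 0 + 0 + 1 + 0 + 1 = 12
distinct = 153 − 12 = 141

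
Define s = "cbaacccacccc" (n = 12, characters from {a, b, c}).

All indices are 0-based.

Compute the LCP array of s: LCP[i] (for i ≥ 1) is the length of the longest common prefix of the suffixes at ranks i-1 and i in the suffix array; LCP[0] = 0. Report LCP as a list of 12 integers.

rank | idx | suffix
   0 |   2 | aacccacccc
   1 |   3 | acccacccc
   2 |   7 | acccc
   3 |   1 | baacccacccc
   4 |  11 | c
   5 |   6 | cacccc
   6 |   0 | cbaacccacccc
   7 |  10 | cc
   8 |   5 | ccacccc
   9 |   9 | ccc
  10 |   4 | cccacccc
  11 |   8 | cccc

SA = [2, 3, 7, 1, 11, 6, 0, 10, 5, 9, 4, 8]
[i] adj suffixes → lcp
  [1] 2/3 → 1 ('a')
  [2] 3/7 → 4 ('accc')
  [3] 7/1 → 0 ('')
  [4] 1/11 → 0 ('')
  [5] 11/6 → 1 ('c')
  [6] 6/0 → 1 ('c')
  [7] 0/10 → 1 ('c')
  [8] 10/5 → 2 ('cc')
  [9] 5/9 → 2 ('cc')
  [10] 9/4 → 3 ('ccc')
  [11] 4/8 → 3 ('ccc')

[0, 1, 4, 0, 0, 1, 1, 1, 2, 2, 3, 3]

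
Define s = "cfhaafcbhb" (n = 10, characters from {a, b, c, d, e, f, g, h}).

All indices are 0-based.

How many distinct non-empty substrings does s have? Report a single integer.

rank | idx | suffix
   0 |   3 | aafcbhb
   1 |   4 | afcbhb
   2 |   9 | b
   3 |   7 | bhb
   4 |   6 | cbhb
   5 |   0 | cfhaafcbhb
   6 |   5 | fcbhb
   7 |   1 | fhaafcbhb
   8 |   2 | haafcbhb
   9 |   8 | hb

SA = [3, 4, 9, 7, 6, 0, 5, 1, 2, 8]
i: (SA[i-1],SA[i]) lcp shared
  1: (3,4) 1 'a'
  2: (4,9) 0 ''
  3: (9,7) 1 'b'
  4: (7,6) 0 ''
  5: (6,0) 1 'c'
  6: (0,5) 0 ''
  7: (5,1) 1 'f'
  8: (1,2) 0 ''
  9: (2,8) 1 'h'

n(n+1)/2 = 10·11/2 = 55
Σ LCP = 0 + 1 + 0 + 1 + 0 + 1 + 0 + 1 + 0 + 1 = 5
distinct = 55 − 5 = 50

50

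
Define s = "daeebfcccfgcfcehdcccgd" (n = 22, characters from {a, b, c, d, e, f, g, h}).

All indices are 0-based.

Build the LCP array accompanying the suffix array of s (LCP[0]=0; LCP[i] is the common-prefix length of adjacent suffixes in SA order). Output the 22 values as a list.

[0, 0, 0, 3, 2, 2, 1, 1, 2, 1, 0, 1, 1, 0, 1, 1, 0, 2, 1, 0, 1, 0]

rank→(start, suffix):
  0 → (1, 'aeebfcccfgcfcehdcccgd')
  1 → (4, 'bfcccfgcfcehdcccgd')
  2 → (6, 'cccfgcfcehdcccgd')
  3 → (17, 'cccgd')
  4 → (7, 'ccfgcfcehdcccgd')
  5 → (18, 'ccgd')
  6 → (13, 'cehdcccgd')
  7 → (11, 'cfcehdcccgd')
  8 → (8, 'cfgcfcehdcccgd')
  9 → (19, 'cgd')
  10 → (21, 'd')
  11 → (0, 'daeebfcccfgcfcehdcccgd')
  12 → (16, 'dcccgd')
  13 → (3, 'ebfcccfgcfcehdcccgd')
  14 → (2, 'eebfcccfgcfcehdcccgd')
  15 → (14, 'ehdcccgd')
  16 → (5, 'fcccfgcfcehdcccgd')
  17 → (12, 'fcehdcccgd')
  18 → (9, 'fgcfcehdcccgd')
  19 → (10, 'gcfcehdcccgd')
  20 → (20, 'gd')
  21 → (15, 'hdcccgd')

SA = [1, 4, 6, 17, 7, 18, 13, 11, 8, 19, 21, 0, 16, 3, 2, 14, 5, 12, 9, 10, 20, 15]
rank  pair      lcp
   1  s[1:],s[4:]  0  ''
   2  s[4:],s[6:]  0  ''
   3  s[6:],s[17:]  3  'ccc'
   4  s[17:],s[7:]  2  'cc'
   5  s[7:],s[18:]  2  'cc'
   6  s[18:],s[13:]  1  'c'
   7  s[13:],s[11:]  1  'c'
   8  s[11:],s[8:]  2  'cf'
   9  s[8:],s[19:]  1  'c'
  10  s[19:],s[21:]  0  ''
  11  s[21:],s[0:]  1  'd'
  12  s[0:],s[16:]  1  'd'
  13  s[16:],s[3:]  0  ''
  14  s[3:],s[2:]  1  'e'
  15  s[2:],s[14:]  1  'e'
  16  s[14:],s[5:]  0  ''
  17  s[5:],s[12:]  2  'fc'
  18  s[12:],s[9:]  1  'f'
  19  s[9:],s[10:]  0  ''
  20  s[10:],s[20:]  1  'g'
  21  s[20:],s[15:]  0  ''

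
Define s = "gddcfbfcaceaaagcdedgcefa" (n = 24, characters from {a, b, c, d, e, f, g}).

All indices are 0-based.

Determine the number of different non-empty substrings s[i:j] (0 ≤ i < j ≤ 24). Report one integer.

rank | idx | suffix
   0 |  23 | a
   1 |  11 | aaagcdedgcefa
   2 |  12 | aagcdedgcefa
   3 |   8 | aceaaagcdedgcefa
   4 |  13 | agcdedgcefa
   5 |   5 | bfcaceaaagcdedgcefa
   6 |   7 | caceaaagcdedgcefa
   7 |  15 | cdedgcefa
   8 |   9 | ceaaagcdedgcefa
   9 |  20 | cefa
  10 |   3 | cfbfcaceaaagcdedgcefa
  11 |   2 | dcfbfcaceaaagcdedgcefa
  12 |   1 | ddcfbfcaceaaagcdedgcefa
  13 |  16 | dedgcefa
  14 |  18 | dgcefa
  15 |  10 | eaaagcdedgcefa
  16 |  17 | edgcefa
  17 |  21 | efa
  18 |  22 | fa
  19 |   4 | fbfcaceaaagcdedgcefa
  20 |   6 | fcaceaaagcdedgcefa
  21 |  14 | gcdedgcefa
  22 |  19 | gcefa
  23 |   0 | gddcfbfcaceaaagcdedgcefa

SA = [23, 11, 12, 8, 13, 5, 7, 15, 9, 20, 3, 2, 1, 16, 18, 10, 17, 21, 22, 4, 6, 14, 19, 0]
rank  pair      lcp
   1  s[23:],s[11:]  1  'a'
   2  s[11:],s[12:]  2  'aa'
   3  s[12:],s[8:]  1  'a'
   4  s[8:],s[13:]  1  'a'
   5  s[13:],s[5:]  0  ''
   6  s[5:],s[7:]  0  ''
   7  s[7:],s[15:]  1  'c'
   8  s[15:],s[9:]  1  'c'
   9  s[9:],s[20:]  2  'ce'
  10  s[20:],s[3:]  1  'c'
  11  s[3:],s[2:]  0  ''
  12  s[2:],s[1:]  1  'd'
  13  s[1:],s[16:]  1  'd'
  14  s[16:],s[18:]  1  'd'
  15  s[18:],s[10:]  0  ''
  16  s[10:],s[17:]  1  'e'
  17  s[17:],s[21:]  1  'e'
  18  s[21:],s[22:]  0  ''
  19  s[22:],s[4:]  1  'f'
  20  s[4:],s[6:]  1  'f'
  21  s[6:],s[14:]  0  ''
  22  s[14:],s[19:]  2  'gc'
  23  s[19:],s[0:]  1  'g'

n(n+1)/2 = 24·25/2 = 300
Σ LCP = 0 + 1 + 2 + 1 + 1 + 0 + 0 + 1 + 1 + 2 + 1 + 0 + 1 + 1 + 1 + 0 + 1 + 1 + 0 + 1 + 1 + 0 + 2 + 1 = 20
distinct = 300 − 20 = 280

280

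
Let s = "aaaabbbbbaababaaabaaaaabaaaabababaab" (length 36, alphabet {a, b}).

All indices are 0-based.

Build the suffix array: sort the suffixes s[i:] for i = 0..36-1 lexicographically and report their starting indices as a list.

rank→(start, suffix):
  0 → (18, 'aaaaabaaaabababaab')
  1 → (19, 'aaaabaaaabababaab')
  2 → (24, 'aaaabababaab')
  3 → (0, 'aaaabbbbbaababaaabaaaaabaaaabababaab')
  4 → (14, 'aaabaaaaabaaaabababaab')
  5 → (20, 'aaabaaaabababaab')
  6 → (25, 'aaabababaab')
  7 → (1, 'aaabbbbbaababaaabaaaaabaaaabababaab')
  8 → (33, 'aab')
  9 → (15, 'aabaaaaabaaaabababaab')
  10 → (21, 'aabaaaabababaab')
  11 → (9, 'aababaaabaaaaabaaaabababaab')
  12 → (26, 'aabababaab')
  13 → (2, 'aabbbbbaababaaabaaaaabaaaabababaab')
  14 → (34, 'ab')
  15 → (16, 'abaaaaabaaaabababaab')
  16 → (22, 'abaaaabababaab')
  17 → (12, 'abaaabaaaaabaaaabababaab')
  18 → (31, 'abaab')
  19 → (10, 'ababaaabaaaaabaaaabababaab')
  20 → (29, 'ababaab')
  21 → (27, 'abababaab')
  22 → (3, 'abbbbbaababaaabaaaaabaaaabababaab')
  23 → (35, 'b')
  24 → (17, 'baaaaabaaaabababaab')
  25 → (23, 'baaaabababaab')
  26 → (13, 'baaabaaaaabaaaabababaab')
  27 → (32, 'baab')
  28 → (8, 'baababaaabaaaaabaaaabababaab')
  29 → (11, 'babaaabaaaaabaaaabababaab')
  30 → (30, 'babaab')
  31 → (28, 'bababaab')
  32 → (7, 'bbaababaaabaaaaabaaaabababaab')
  33 → (6, 'bbbaababaaabaaaaabaaaabababaab')
  34 → (5, 'bbbbaababaaabaaaaabaaaabababaab')
  35 → (4, 'bbbbbaababaaabaaaaabaaaabababaab')

[18, 19, 24, 0, 14, 20, 25, 1, 33, 15, 21, 9, 26, 2, 34, 16, 22, 12, 31, 10, 29, 27, 3, 35, 17, 23, 13, 32, 8, 11, 30, 28, 7, 6, 5, 4]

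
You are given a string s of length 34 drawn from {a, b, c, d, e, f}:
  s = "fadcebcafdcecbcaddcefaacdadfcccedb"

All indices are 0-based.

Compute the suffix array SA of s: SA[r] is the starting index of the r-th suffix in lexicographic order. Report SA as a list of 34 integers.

rank | idx | suffix
   0 |  21 | aacdadfcccedb
   1 |  22 | acdadfcccedb
   2 |   1 | adcebcafdcecbcaddcefaacdadfcccedb
   3 |  15 | addcefaacdadfcccedb
   4 |  25 | adfcccedb
   5 |   7 | afdcecbcaddcefaacdadfcccedb
   6 |  33 | b
   7 |  13 | bcaddcefaacdadfcccedb
   8 |   5 | bcafdcecbcaddcefaacdadfcccedb
   9 |  14 | caddcefaacdadfcccedb
  10 |   6 | cafdcecbcaddcefaacdadfcccedb
  11 |  12 | cbcaddcefaacdadfcccedb
  12 |  28 | cccedb
  13 |  29 | ccedb
  14 |  23 | cdadfcccedb
  15 |   3 | cebcafdcecbcaddcefaacdadfcccedb
  16 |  10 | cecbcaddcefaacdadfcccedb
  17 |  30 | cedb
  18 |  18 | cefaacdadfcccedb
  19 |  24 | dadfcccedb
  20 |  32 | db
  21 |   2 | dcebcafdcecbcaddcefaacdadfcccedb
  22 |   9 | dcecbcaddcefaacdadfcccedb
  23 |  17 | dcefaacdadfcccedb
  24 |  16 | ddcefaacdadfcccedb
  25 |  26 | dfcccedb
  26 |   4 | ebcafdcecbcaddcefaacdadfcccedb
  27 |  11 | ecbcaddcefaacdadfcccedb
  28 |  31 | edb
  29 |  19 | efaacdadfcccedb
  30 |  20 | faacdadfcccedb
  31 |   0 | fadcebcafdcecbcaddcefaacdadfcccedb
  32 |  27 | fcccedb
  33 |   8 | fdcecbcaddcefaacdadfcccedb

[21, 22, 1, 15, 25, 7, 33, 13, 5, 14, 6, 12, 28, 29, 23, 3, 10, 30, 18, 24, 32, 2, 9, 17, 16, 26, 4, 11, 31, 19, 20, 0, 27, 8]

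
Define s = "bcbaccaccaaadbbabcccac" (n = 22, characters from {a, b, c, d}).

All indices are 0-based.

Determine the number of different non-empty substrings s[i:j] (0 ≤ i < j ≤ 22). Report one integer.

sorted suffixes:
  #0 SA[0]=9  'aaadbbabcccac'
  #1 SA[1]=10  'aadbbabcccac'
  #2 SA[2]=15  'abcccac'
  #3 SA[3]=20  'ac'
  #4 SA[4]=6  'accaaadbbabcccac'
  #5 SA[5]=3  'accaccaaadbbabcccac'
  #6 SA[6]=11  'adbbabcccac'
  #7 SA[7]=14  'babcccac'
  #8 SA[8]=2  'baccaccaaadbbabcccac'
  #9 SA[9]=13  'bbabcccac'
  #10 SA[10]=0  'bcbaccaccaaadbbabcccac'
  #11 SA[11]=16  'bcccac'
  #12 SA[12]=21  'c'
  #13 SA[13]=8  'caaadbbabcccac'
  #14 SA[14]=19  'cac'
  #15 SA[15]=5  'caccaaadbbabcccac'
  #16 SA[16]=1  'cbaccaccaaadbbabcccac'
  #17 SA[17]=7  'ccaaadbbabcccac'
  #18 SA[18]=18  'ccac'
  #19 SA[19]=4  'ccaccaaadbbabcccac'
  #20 SA[20]=17  'cccac'
  #21 SA[21]=12  'dbbabcccac'

SA = [9, 10, 15, 20, 6, 3, 11, 14, 2, 13, 0, 16, 21, 8, 19, 5, 1, 7, 18, 4, 17, 12]
[i] adj suffixes → lcp
  [1] 9/10 → 2 ('aa')
  [2] 10/15 → 1 ('a')
  [3] 15/20 → 1 ('a')
  [4] 20/6 → 2 ('ac')
  [5] 6/3 → 4 ('acca')
  [6] 3/11 → 1 ('a')
  [7] 11/14 → 0 ('')
  [8] 14/2 → 2 ('ba')
  [9] 2/13 → 1 ('b')
  [10] 13/0 → 1 ('b')
  [11] 0/16 → 2 ('bc')
  [12] 16/21 → 0 ('')
  [13] 21/8 → 1 ('c')
  [14] 8/19 → 2 ('ca')
  [15] 19/5 → 3 ('cac')
  [16] 5/1 → 1 ('c')
  [17] 1/7 → 1 ('c')
  [18] 7/18 → 3 ('cca')
  [19] 18/4 → 4 ('ccac')
  [20] 4/17 → 2 ('cc')
  [21] 17/12 → 0 ('')

n(n+1)/2 = 22·23/2 = 253
Σ LCP = 0 + 2 + 1 + 1 + 2 + 4 + 1 + 0 + 2 + 1 + 1 + 2 + 0 + 1 + 2 + 3 + 1 + 1 + 3 + 4 + 2 + 0 = 34
distinct = 253 − 34 = 219

219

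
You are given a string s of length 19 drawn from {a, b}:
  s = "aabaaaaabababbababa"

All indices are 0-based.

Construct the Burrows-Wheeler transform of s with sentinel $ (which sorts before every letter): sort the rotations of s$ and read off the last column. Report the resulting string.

abbaa$abababbaaabaaa

rank  rotation              last
    0  $aabaaaaabababbababa  a
    1  a$aabaaaaabababbabab  b
    2  aaaaabababbababa$aab  b
    3  aaaabababbababa$aaba  a
    4  aaabababbababa$aabaa  a
    5  aabaaaaabababbababa$  $
    6  aabababbababa$aabaaa  a
    7  aba$aabaaaaabababbab  b
    8  abaaaaabababbababa$a  a
    9  ababa$aabaaaaabababb  b
   10  abababbababa$aabaaaa  a
   11  ababbababa$aabaaaaab  b
   12  abbababa$aabaaaaabab  b
   13  ba$aabaaaaabababbaba  a
   14  baaaaabababbababa$aa  a
   15  baba$aabaaaaabababba  a
   16  bababa$aabaaaaababab  b
   17  bababbababa$aabaaaaa  a
   18  babbababa$aabaaaaaba  a
   19  bbababa$aabaaaaababa  a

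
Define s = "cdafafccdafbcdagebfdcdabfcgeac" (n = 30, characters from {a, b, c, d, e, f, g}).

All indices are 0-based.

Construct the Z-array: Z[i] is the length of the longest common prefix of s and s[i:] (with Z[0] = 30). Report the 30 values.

[30, 0, 0, 0, 0, 0, 1, 4, 0, 0, 0, 0, 3, 0, 0, 0, 0, 0, 0, 0, 3, 0, 0, 0, 0, 1, 0, 0, 0, 1]

Z[0]=30
i=1: outside box; Z[1]=0
i=2: outside box; Z[2]=0
i=3: outside box; Z[3]=0
i=4: outside box; Z[4]=0
i=5: outside box; Z[5]=0
i=6: outside box; Z[6]=1 scan→box=[6,7)
i=7: outside box; Z[7]=4 scan→box=[7,11)
i=8: min(r-i=3, Z[1]=0)=0; Z[8]=0
i=9: min(r-i=2, Z[2]=0)=0; Z[9]=0
i=10: min(r-i=1, Z[3]=0)=0; Z[10]=0
i=11: outside box; Z[11]=0
i=12: outside box; Z[12]=3 scan→box=[12,15)
i=13: min(r-i=2, Z[1]=0)=0; Z[13]=0
i=14: min(r-i=1, Z[2]=0)=0; Z[14]=0
i=15: outside box; Z[15]=0
i=16: outside box; Z[16]=0
i=17: outside box; Z[17]=0
i=18: outside box; Z[18]=0
i=19: outside box; Z[19]=0
i=20: outside box; Z[20]=3 scan→box=[20,23)
i=21: min(r-i=2, Z[1]=0)=0; Z[21]=0
i=22: min(r-i=1, Z[2]=0)=0; Z[22]=0
i=23: outside box; Z[23]=0
i=24: outside box; Z[24]=0
i=25: outside box; Z[25]=1 scan→box=[25,26)
i=26: outside box; Z[26]=0
i=27: outside box; Z[27]=0
i=28: outside box; Z[28]=0
i=29: outside box; Z[29]=1 scan→box=[29,30)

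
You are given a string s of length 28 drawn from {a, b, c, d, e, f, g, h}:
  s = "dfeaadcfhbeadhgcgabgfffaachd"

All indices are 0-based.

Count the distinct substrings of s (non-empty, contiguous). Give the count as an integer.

382

rank→(start, suffix):
  0 → (23, 'aachd')
  1 → (3, 'aadcfhbeadhgcgabgfffaachd')
  2 → (17, 'abgfffaachd')
  3 → (24, 'achd')
  4 → (4, 'adcfhbeadhgcgabgfffaachd')
  5 → (11, 'adhgcgabgfffaachd')
  6 → (9, 'beadhgcgabgfffaachd')
  7 → (18, 'bgfffaachd')
  8 → (6, 'cfhbeadhgcgabgfffaachd')
  9 → (15, 'cgabgfffaachd')
  10 → (25, 'chd')
  11 → (27, 'd')
  12 → (5, 'dcfhbeadhgcgabgfffaachd')
  13 → (0, 'dfeaadcfhbeadhgcgabgfffaachd')
  14 → (12, 'dhgcgabgfffaachd')
  15 → (2, 'eaadcfhbeadhgcgabgfffaachd')
  16 → (10, 'eadhgcgabgfffaachd')
  17 → (22, 'faachd')
  18 → (1, 'feaadcfhbeadhgcgabgfffaachd')
  19 → (21, 'ffaachd')
  20 → (20, 'fffaachd')
  21 → (7, 'fhbeadhgcgabgfffaachd')
  22 → (16, 'gabgfffaachd')
  23 → (14, 'gcgabgfffaachd')
  24 → (19, 'gfffaachd')
  25 → (8, 'hbeadhgcgabgfffaachd')
  26 → (26, 'hd')
  27 → (13, 'hgcgabgfffaachd')

SA = [23, 3, 17, 24, 4, 11, 9, 18, 6, 15, 25, 27, 5, 0, 12, 2, 10, 22, 1, 21, 20, 7, 16, 14, 19, 8, 26, 13]
rank  pair      lcp
   1  s[23:],s[3:]  2  'aa'
   2  s[3:],s[17:]  1  'a'
   3  s[17:],s[24:]  1  'a'
   4  s[24:],s[4:]  1  'a'
   5  s[4:],s[11:]  2  'ad'
   6  s[11:],s[9:]  0  ''
   7  s[9:],s[18:]  1  'b'
   8  s[18:],s[6:]  0  ''
   9  s[6:],s[15:]  1  'c'
  10  s[15:],s[25:]  1  'c'
  11  s[25:],s[27:]  0  ''
  12  s[27:],s[5:]  1  'd'
  13  s[5:],s[0:]  1  'd'
  14  s[0:],s[12:]  1  'd'
  15  s[12:],s[2:]  0  ''
  16  s[2:],s[10:]  2  'ea'
  17  s[10:],s[22:]  0  ''
  18  s[22:],s[1:]  1  'f'
  19  s[1:],s[21:]  1  'f'
  20  s[21:],s[20:]  2  'ff'
  21  s[20:],s[7:]  1  'f'
  22  s[7:],s[16:]  0  ''
  23  s[16:],s[14:]  1  'g'
  24  s[14:],s[19:]  1  'g'
  25  s[19:],s[8:]  0  ''
  26  s[8:],s[26:]  1  'h'
  27  s[26:],s[13:]  1  'h'

n(n+1)/2 = 28·29/2 = 406
Σ LCP = 0 + 2 + 1 + 1 + 1 + 2 + 0 + 1 + 0 + 1 + 1 + 0 + 1 + 1 + 1 + 0 + 2 + 0 + 1 + 1 + 2 + 1 + 0 + 1 + 1 + 0 + 1 + 1 = 24
distinct = 406 − 24 = 382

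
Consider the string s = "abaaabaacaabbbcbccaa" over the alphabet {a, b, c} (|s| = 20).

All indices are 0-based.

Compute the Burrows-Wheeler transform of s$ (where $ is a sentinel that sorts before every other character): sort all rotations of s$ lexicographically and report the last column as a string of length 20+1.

rank  rotation               last
    0  $abaaabaacaabbbcbccaa  a
    1  a$abaaabaacaabbbcbcca  a
    2  aa$abaaabaacaabbbcbcc  c
    3  aaabaacaabbbcbccaa$ab  b
    4  aabaacaabbbcbccaa$aba  a
    5  aabbbcbccaa$abaaabaac  c
    6  aacaabbbcbccaa$abaaab  b
    7  abaaabaacaabbbcbccaa$  $
    8  abaacaabbbcbccaa$abaa  a
    9  abbbcbccaa$abaaabaaca  a
   10  acaabbbcbccaa$abaaaba  a
   11  baaabaacaabbbcbccaa$a  a
   12  baacaabbbcbccaa$abaaa  a
   13  bbbcbccaa$abaaabaacaa  a
   14  bbcbccaa$abaaabaacaab  b
   15  bcbccaa$abaaabaacaabb  b
   16  bccaa$abaaabaacaabbbc  c
   17  caa$abaaabaacaabbbcbc  c
   18  caabbbcbccaa$abaaabaa  a
   19  cbccaa$abaaabaacaabbb  b
   20  ccaa$abaaabaacaabbbcb  b

aacbacb$aaaaaabbccabb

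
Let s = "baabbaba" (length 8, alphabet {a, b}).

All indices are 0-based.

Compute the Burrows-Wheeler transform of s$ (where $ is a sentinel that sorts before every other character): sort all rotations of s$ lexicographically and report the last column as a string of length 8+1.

abbbaa$ba

rank  rotation   last
    0  $baabbaba  a
    1  a$baabbab  b
    2  aabbaba$b  b
    3  aba$baabb  b
    4  abbaba$ba  a
    5  ba$baabba  a
    6  baabbaba$  $
    7  baba$baab  b
    8  bbaba$baa  a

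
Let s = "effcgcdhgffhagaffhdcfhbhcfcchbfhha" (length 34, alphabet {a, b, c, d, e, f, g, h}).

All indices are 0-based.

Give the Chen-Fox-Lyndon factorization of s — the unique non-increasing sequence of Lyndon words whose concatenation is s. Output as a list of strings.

emit factor 1: 'eff' (i=0, period=3)
emit factor 2: 'cg' (i=3, period=2)
emit factor 3: 'cdhgffh' (i=5, period=7)
emit factor 4: 'ag' (i=12, period=2)
emit factor 5: 'affhdcfhbhcfcchbfhh' (i=14, period=19)
emit factor 6: 'a' (i=33, period=1)

["eff", "cg", "cdhgffh", "ag", "affhdcfhbhcfcchbfhh", "a"]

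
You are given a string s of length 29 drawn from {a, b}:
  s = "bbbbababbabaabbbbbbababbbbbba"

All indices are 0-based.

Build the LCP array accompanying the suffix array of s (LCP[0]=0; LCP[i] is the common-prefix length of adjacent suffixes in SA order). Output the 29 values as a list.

rank | idx | suffix
   0 |  28 | a
   1 |  11 | aabbbbbbababbbbbba
   2 |   9 | abaabbbbbbababbbbbba
   3 |   4 | ababbabaabbbbbbababbbbbba
   4 |  19 | ababbbbbba
   5 |   6 | abbabaabbbbbbababbbbbba
   6 |  21 | abbbbbba
   7 |  12 | abbbbbbababbbbbba
   8 |  27 | ba
   9 |  10 | baabbbbbbababbbbbba
  10 |   8 | babaabbbbbbababbbbbba
  11 |   3 | bababbabaabbbbbbababbbbbba
  12 |  18 | bababbbbbba
  13 |   5 | babbabaabbbbbbababbbbbba
  14 |  20 | babbbbbba
  15 |  26 | bba
  16 |   7 | bbabaabbbbbbababbbbbba
  17 |   2 | bbababbabaabbbbbbababbbbbba
  18 |  17 | bbababbbbbba
  19 |  25 | bbba
  20 |   1 | bbbababbabaabbbbbbababbbbbba
  21 |  16 | bbbababbbbbba
  22 |  24 | bbbba
  23 |   0 | bbbbababbabaabbbbbbababbbbbba
  24 |  15 | bbbbababbbbbba
  25 |  23 | bbbbba
  26 |  14 | bbbbbababbbbbba
  27 |  22 | bbbbbba
  28 |  13 | bbbbbbababbbbbba

SA = [28, 11, 9, 4, 19, 6, 21, 12, 27, 10, 8, 3, 18, 5, 20, 26, 7, 2, 17, 25, 1, 16, 24, 0, 15, 23, 14, 22, 13]
[i] adj suffixes → lcp
  [1] 28/11 → 1 ('a')
  [2] 11/9 → 1 ('a')
  [3] 9/4 → 3 ('aba')
  [4] 4/19 → 5 ('ababb')
  [5] 19/6 → 2 ('ab')
  [6] 6/21 → 3 ('abb')
  [7] 21/12 → 8 ('abbbbbba')
  [8] 12/27 → 0 ('')
  [9] 27/10 → 2 ('ba')
  [10] 10/8 → 2 ('ba')
  [11] 8/3 → 4 ('baba')
  [12] 3/18 → 6 ('bababb')
  [13] 18/5 → 3 ('bab')
  [14] 5/20 → 4 ('babb')
  [15] 20/26 → 1 ('b')
  [16] 26/7 → 3 ('bba')
  [17] 7/2 → 5 ('bbaba')
  [18] 2/17 → 7 ('bbababb')
  [19] 17/25 → 2 ('bb')
  [20] 25/1 → 4 ('bbba')
  [21] 1/16 → 8 ('bbbababb')
  [22] 16/24 → 3 ('bbb')
  [23] 24/0 → 5 ('bbbba')
  [24] 0/15 → 9 ('bbbbababb')
  [25] 15/23 → 4 ('bbbb')
  [26] 23/14 → 6 ('bbbbba')
  [27] 14/22 → 5 ('bbbbb')
  [28] 22/13 → 7 ('bbbbbba')

[0, 1, 1, 3, 5, 2, 3, 8, 0, 2, 2, 4, 6, 3, 4, 1, 3, 5, 7, 2, 4, 8, 3, 5, 9, 4, 6, 5, 7]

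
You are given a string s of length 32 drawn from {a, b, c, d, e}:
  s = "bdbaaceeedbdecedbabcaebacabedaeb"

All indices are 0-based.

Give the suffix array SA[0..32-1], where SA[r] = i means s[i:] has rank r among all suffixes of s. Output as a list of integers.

[3, 17, 25, 23, 4, 29, 20, 31, 2, 16, 22, 18, 0, 10, 26, 24, 19, 13, 5, 28, 1, 15, 9, 11, 30, 21, 12, 27, 14, 8, 7, 6]

rank | idx | suffix
   0 |   3 | aaceeedbdecedbabcaebacabedaeb
   1 |  17 | abcaebacabedaeb
   2 |  25 | abedaeb
   3 |  23 | acabedaeb
   4 |   4 | aceeedbdecedbabcaebacabedaeb
   5 |  29 | aeb
   6 |  20 | aebacabedaeb
   7 |  31 | b
   8 |   2 | baaceeedbdecedbabcaebacabedaeb
   9 |  16 | babcaebacabedaeb
  10 |  22 | bacabedaeb
  11 |  18 | bcaebacabedaeb
  12 |   0 | bdbaaceeedbdecedbabcaebacabedaeb
  13 |  10 | bdecedbabcaebacabedaeb
  14 |  26 | bedaeb
  15 |  24 | cabedaeb
  16 |  19 | caebacabedaeb
  17 |  13 | cedbabcaebacabedaeb
  18 |   5 | ceeedbdecedbabcaebacabedaeb
  19 |  28 | daeb
  20 |   1 | dbaaceeedbdecedbabcaebacabedaeb
  21 |  15 | dbabcaebacabedaeb
  22 |   9 | dbdecedbabcaebacabedaeb
  23 |  11 | decedbabcaebacabedaeb
  24 |  30 | eb
  25 |  21 | ebacabedaeb
  26 |  12 | ecedbabcaebacabedaeb
  27 |  27 | edaeb
  28 |  14 | edbabcaebacabedaeb
  29 |   8 | edbdecedbabcaebacabedaeb
  30 |   7 | eedbdecedbabcaebacabedaeb
  31 |   6 | eeedbdecedbabcaebacabedaeb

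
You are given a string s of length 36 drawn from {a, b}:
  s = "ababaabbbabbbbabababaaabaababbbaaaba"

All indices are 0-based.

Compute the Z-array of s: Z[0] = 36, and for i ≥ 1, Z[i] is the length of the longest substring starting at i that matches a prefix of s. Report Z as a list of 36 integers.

[36, 0, 3, 0, 1, 2, 0, 0, 0, 2, 0, 0, 0, 0, 5, 0, 6, 0, 3, 0, 1, 1, 3, 0, 1, 4, 0, 2, 0, 0, 0, 1, 1, 3, 0, 1]

Z[0]=36
i=1: fresh scan; Z[1]=0
i=2: fresh scan; Z[2]=3 scan→box=[2,5)
i=3: min(r-i=2, Z[1]=0)=0; Z[3]=0
i=4: min(r-i=1, Z[2]=3)=1; Z[4]=1
i=5: fresh scan; Z[5]=2 scan→box=[5,7)
i=6: min(r-i=1, Z[1]=0)=0; Z[6]=0
i=7: fresh scan; Z[7]=0
i=8: fresh scan; Z[8]=0
i=9: fresh scan; Z[9]=2 scan→box=[9,11)
i=10: min(r-i=1, Z[1]=0)=0; Z[10]=0
i=11: fresh scan; Z[11]=0
i=12: fresh scan; Z[12]=0
i=13: fresh scan; Z[13]=0
i=14: fresh scan; Z[14]=5 scan→box=[14,19)
i=15: min(r-i=4, Z[1]=0)=0; Z[15]=0
i=16: min(r-i=3, Z[2]=3)=3; Z[16]=6 scan→box=[16,22)
i=17: min(r-i=5, Z[1]=0)=0; Z[17]=0
i=18: min(r-i=4, Z[2]=3)=3; Z[18]=3
i=19: min(r-i=3, Z[3]=0)=0; Z[19]=0
i=20: min(r-i=2, Z[4]=1)=1; Z[20]=1
i=21: min(r-i=1, Z[5]=2)=1; Z[21]=1
i=22: fresh scan; Z[22]=3 scan→box=[22,25)
i=23: min(r-i=2, Z[1]=0)=0; Z[23]=0
i=24: min(r-i=1, Z[2]=3)=1; Z[24]=1
i=25: fresh scan; Z[25]=4 scan→box=[25,29)
i=26: min(r-i=3, Z[1]=0)=0; Z[26]=0
i=27: min(r-i=2, Z[2]=3)=2; Z[27]=2
i=28: min(r-i=1, Z[3]=0)=0; Z[28]=0
i=29: fresh scan; Z[29]=0
i=30: fresh scan; Z[30]=0
i=31: fresh scan; Z[31]=1 scan→box=[31,32)
i=32: fresh scan; Z[32]=1 scan→box=[32,33)
i=33: fresh scan; Z[33]=3 scan→box=[33,36)
i=34: min(r-i=2, Z[1]=0)=0; Z[34]=0
i=35: min(r-i=1, Z[2]=3)=1; Z[35]=1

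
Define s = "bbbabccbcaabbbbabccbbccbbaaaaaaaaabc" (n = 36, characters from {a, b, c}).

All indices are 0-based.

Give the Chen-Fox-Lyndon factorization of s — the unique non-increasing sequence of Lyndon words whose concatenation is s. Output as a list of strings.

emit factor 1: 'b' (i=0, period=1)
emit factor 2: 'b' (i=1, period=1)
emit factor 3: 'b' (i=2, period=1)
emit factor 4: 'abccbc' (i=3, period=6)
emit factor 5: 'aabbbbabccbbccbb' (i=9, period=16)
emit factor 6: 'aaaaaaaaabc' (i=25, period=11)

["b", "b", "b", "abccbc", "aabbbbabccbbccbb", "aaaaaaaaabc"]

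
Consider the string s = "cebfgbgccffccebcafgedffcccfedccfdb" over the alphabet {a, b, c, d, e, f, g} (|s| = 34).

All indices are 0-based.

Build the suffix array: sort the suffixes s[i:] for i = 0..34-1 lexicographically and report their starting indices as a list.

[16, 33, 14, 2, 5, 15, 23, 11, 29, 24, 7, 12, 0, 30, 25, 8, 32, 28, 20, 13, 1, 27, 19, 22, 10, 31, 26, 21, 9, 3, 17, 4, 6, 18]

rank | idx | suffix
   0 |  16 | afgedffcccfedccfdb
   1 |  33 | b
   2 |  14 | bcafgedffcccfedccfdb
   3 |   2 | bfgbgccffccebcafgedffcccfedccfdb
   4 |   5 | bgccffccebcafgedffcccfedccfdb
   5 |  15 | cafgedffcccfedccfdb
   6 |  23 | cccfedccfdb
   7 |  11 | ccebcafgedffcccfedccfdb
   8 |  29 | ccfdb
   9 |  24 | ccfedccfdb
  10 |   7 | ccffccebcafgedffcccfedccfdb
  11 |  12 | cebcafgedffcccfedccfdb
  12 |   0 | cebfgbgccffccebcafgedffcccfedccfdb
  13 |  30 | cfdb
  14 |  25 | cfedccfdb
  15 |   8 | cffccebcafgedffcccfedccfdb
  16 |  32 | db
  17 |  28 | dccfdb
  18 |  20 | dffcccfedccfdb
  19 |  13 | ebcafgedffcccfedccfdb
  20 |   1 | ebfgbgccffccebcafgedffcccfedccfdb
  21 |  27 | edccfdb
  22 |  19 | edffcccfedccfdb
  23 |  22 | fcccfedccfdb
  24 |  10 | fccebcafgedffcccfedccfdb
  25 |  31 | fdb
  26 |  26 | fedccfdb
  27 |  21 | ffcccfedccfdb
  28 |   9 | ffccebcafgedffcccfedccfdb
  29 |   3 | fgbgccffccebcafgedffcccfedccfdb
  30 |  17 | fgedffcccfedccfdb
  31 |   4 | gbgccffccebcafgedffcccfedccfdb
  32 |   6 | gccffccebcafgedffcccfedccfdb
  33 |  18 | gedffcccfedccfdb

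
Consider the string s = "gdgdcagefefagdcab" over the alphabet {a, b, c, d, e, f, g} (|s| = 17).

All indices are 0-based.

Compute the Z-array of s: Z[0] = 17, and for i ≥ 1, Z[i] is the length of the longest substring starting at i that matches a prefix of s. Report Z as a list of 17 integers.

[17, 0, 2, 0, 0, 0, 1, 0, 0, 0, 0, 0, 2, 0, 0, 0, 0]

Z[0]=17
i=1: fresh scan; Z[1]=0
i=2: fresh scan; Z[2]=2 extend→box=[2,4)
i=3: min(r-i=1, Z[1]=0)=0; Z[3]=0
i=4: fresh scan; Z[4]=0
i=5: fresh scan; Z[5]=0
i=6: fresh scan; Z[6]=1 extend→box=[6,7)
i=7: fresh scan; Z[7]=0
i=8: fresh scan; Z[8]=0
i=9: fresh scan; Z[9]=0
i=10: fresh scan; Z[10]=0
i=11: fresh scan; Z[11]=0
i=12: fresh scan; Z[12]=2 extend→box=[12,14)
i=13: min(r-i=1, Z[1]=0)=0; Z[13]=0
i=14: fresh scan; Z[14]=0
i=15: fresh scan; Z[15]=0
i=16: fresh scan; Z[16]=0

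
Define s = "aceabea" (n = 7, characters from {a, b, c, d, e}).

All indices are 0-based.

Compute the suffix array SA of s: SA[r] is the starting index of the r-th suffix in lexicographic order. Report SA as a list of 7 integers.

[6, 3, 0, 4, 1, 5, 2]

sorted suffixes:
  #0 SA[0]=6  'a'
  #1 SA[1]=3  'abea'
  #2 SA[2]=0  'aceabea'
  #3 SA[3]=4  'bea'
  #4 SA[4]=1  'ceabea'
  #5 SA[5]=5  'ea'
  #6 SA[6]=2  'eabea'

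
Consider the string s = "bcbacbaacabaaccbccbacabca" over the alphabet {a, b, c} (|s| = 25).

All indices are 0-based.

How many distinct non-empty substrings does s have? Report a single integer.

sorted suffixes:
  #0 SA[0]=24  'a'
  #1 SA[1]=6  'aacabaaccbccbacabca'
  #2 SA[2]=11  'aaccbccbacabca'
  #3 SA[3]=9  'abaaccbccbacabca'
  #4 SA[4]=21  'abca'
  #5 SA[5]=7  'acabaaccbccbacabca'
  #6 SA[6]=19  'acabca'
  #7 SA[7]=3  'acbaacabaaccbccbacabca'
  #8 SA[8]=12  'accbccbacabca'
  #9 SA[9]=5  'baacabaaccbccbacabca'
  #10 SA[10]=10  'baaccbccbacabca'
  #11 SA[11]=18  'bacabca'
  #12 SA[12]=2  'bacbaacabaaccbccbacabca'
  #13 SA[13]=22  'bca'
  #14 SA[14]=0  'bcbacbaacabaaccbccbacabca'
  #15 SA[15]=15  'bccbacabca'
  #16 SA[16]=23  'ca'
  #17 SA[17]=8  'cabaaccbccbacabca'
  #18 SA[18]=20  'cabca'
  #19 SA[19]=4  'cbaacabaaccbccbacabca'
  #20 SA[20]=17  'cbacabca'
  #21 SA[21]=1  'cbacbaacabaaccbccbacabca'
  #22 SA[22]=14  'cbccbacabca'
  #23 SA[23]=16  'ccbacabca'
  #24 SA[24]=13  'ccbccbacabca'

SA = [24, 6, 11, 9, 21, 7, 19, 3, 12, 5, 10, 18, 2, 22, 0, 15, 23, 8, 20, 4, 17, 1, 14, 16, 13]
i: (SA[i-1],SA[i]) lcp shared
  1: (24,6) 1 'a'
  2: (6,11) 3 'aac'
  3: (11,9) 1 'a'
  4: (9,21) 2 'ab'
  5: (21,7) 1 'a'
  6: (7,19) 4 'acab'
  7: (19,3) 2 'ac'
  8: (3,12) 2 'ac'
  9: (12,5) 0 ''
  10: (5,10) 4 'baac'
  11: (10,18) 2 'ba'
  12: (18,2) 3 'bac'
  13: (2,22) 1 'b'
  14: (22,0) 2 'bc'
  15: (0,15) 2 'bc'
  16: (15,23) 0 ''
  17: (23,8) 2 'ca'
  18: (8,20) 3 'cab'
  19: (20,4) 1 'c'
  20: (4,17) 3 'cba'
  21: (17,1) 4 'cbac'
  22: (1,14) 2 'cb'
  23: (14,16) 1 'c'
  24: (16,13) 3 'ccb'

n(n+1)/2 = 25·26/2 = 325
Σ LCP = 0 + 1 + 3 + 1 + 2 + 1 + 4 + 2 + 2 + 0 + 4 + 2 + 3 + 1 + 2 + 2 + 0 + 2 + 3 + 1 + 3 + 4 + 2 + 1 + 3 = 49
distinct = 325 − 49 = 276

276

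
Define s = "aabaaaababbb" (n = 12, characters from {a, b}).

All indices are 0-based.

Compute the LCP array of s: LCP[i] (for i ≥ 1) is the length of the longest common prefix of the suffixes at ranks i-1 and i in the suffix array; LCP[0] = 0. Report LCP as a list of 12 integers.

rank→(start, suffix):
  0 → (3, 'aaaababbb')
  1 → (4, 'aaababbb')
  2 → (0, 'aabaaaababbb')
  3 → (5, 'aababbb')
  4 → (1, 'abaaaababbb')
  5 → (6, 'ababbb')
  6 → (8, 'abbb')
  7 → (11, 'b')
  8 → (2, 'baaaababbb')
  9 → (7, 'babbb')
  10 → (10, 'bb')
  11 → (9, 'bbb')

SA = [3, 4, 0, 5, 1, 6, 8, 11, 2, 7, 10, 9]
rank  pair      lcp
   1  s[3:],s[4:]  3  'aaa'
   2  s[4:],s[0:]  2  'aa'
   3  s[0:],s[5:]  4  'aaba'
   4  s[5:],s[1:]  1  'a'
   5  s[1:],s[6:]  3  'aba'
   6  s[6:],s[8:]  2  'ab'
   7  s[8:],s[11:]  0  ''
   8  s[11:],s[2:]  1  'b'
   9  s[2:],s[7:]  2  'ba'
  10  s[7:],s[10:]  1  'b'
  11  s[10:],s[9:]  2  'bb'

[0, 3, 2, 4, 1, 3, 2, 0, 1, 2, 1, 2]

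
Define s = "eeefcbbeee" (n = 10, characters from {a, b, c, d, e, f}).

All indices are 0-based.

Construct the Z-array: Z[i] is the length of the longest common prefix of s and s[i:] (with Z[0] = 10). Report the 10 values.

[10, 2, 1, 0, 0, 0, 0, 3, 2, 1]

Z[0]=10
i=1: fresh scan; Z[1]=2 extend→box=[1,3)
i=2: min(r-i=1, Z[1]=2)=1; Z[2]=1
i=3: fresh scan; Z[3]=0
i=4: fresh scan; Z[4]=0
i=5: fresh scan; Z[5]=0
i=6: fresh scan; Z[6]=0
i=7: fresh scan; Z[7]=3 extend→box=[7,10)
i=8: min(r-i=2, Z[1]=2)=2; Z[8]=2
i=9: min(r-i=1, Z[2]=1)=1; Z[9]=1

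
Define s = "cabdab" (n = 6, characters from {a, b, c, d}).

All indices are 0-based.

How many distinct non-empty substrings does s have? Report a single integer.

18

sorted suffixes:
  #0 SA[0]=4  'ab'
  #1 SA[1]=1  'abdab'
  #2 SA[2]=5  'b'
  #3 SA[3]=2  'bdab'
  #4 SA[4]=0  'cabdab'
  #5 SA[5]=3  'dab'

SA = [4, 1, 5, 2, 0, 3]
i: (SA[i-1],SA[i]) lcp shared
  1: (4,1) 2 'ab'
  2: (1,5) 0 ''
  3: (5,2) 1 'b'
  4: (2,0) 0 ''
  5: (0,3) 0 ''

n(n+1)/2 = 6·7/2 = 21
Σ LCP = 0 + 2 + 0 + 1 + 0 + 0 = 3
distinct = 21 − 3 = 18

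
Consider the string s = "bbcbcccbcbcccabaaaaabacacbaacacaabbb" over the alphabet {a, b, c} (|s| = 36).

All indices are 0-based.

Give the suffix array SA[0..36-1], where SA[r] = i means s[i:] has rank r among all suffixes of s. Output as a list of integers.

rank→(start, suffix):
  0 → (15, 'aaaaabacacbaacacaabbb')
  1 → (16, 'aaaabacacbaacacaabbb')
  2 → (17, 'aaabacacbaacacaabbb')
  3 → (18, 'aabacacbaacacaabbb')
  4 → (31, 'aabbb')
  5 → (26, 'aacacaabbb')
  6 → (13, 'abaaaaabacacbaacacaabbb')
  7 → (19, 'abacacbaacacaabbb')
  8 → (32, 'abbb')
  9 → (29, 'acaabbb')
  10 → (27, 'acacaabbb')
  11 → (21, 'acacbaacacaabbb')
  12 → (23, 'acbaacacaabbb')
  13 → (35, 'b')
  14 → (14, 'baaaaabacacbaacacaabbb')
  15 → (25, 'baacacaabbb')
  16 → (20, 'bacacbaacacaabbb')
  17 → (34, 'bb')
  18 → (33, 'bbb')
  19 → (0, 'bbcbcccbcbcccabaaaaabacacbaacacaabbb')
  20 → (7, 'bcbcccabaaaaabacacbaacacaabbb')
  21 → (1, 'bcbcccbcbcccabaaaaabacacbaacacaabbb')
  22 → (9, 'bcccabaaaaabacacbaacacaabbb')
  23 → (3, 'bcccbcbcccabaaaaabacacbaacacaabbb')
  24 → (30, 'caabbb')
  25 → (12, 'cabaaaaabacacbaacacaabbb')
  26 → (28, 'cacaabbb')
  27 → (22, 'cacbaacacaabbb')
  28 → (24, 'cbaacacaabbb')
  29 → (6, 'cbcbcccabaaaaabacacbaacacaabbb')
  30 → (8, 'cbcccabaaaaabacacbaacacaabbb')
  31 → (2, 'cbcccbcbcccabaaaaabacacbaacacaabbb')
  32 → (11, 'ccabaaaaabacacbaacacaabbb')
  33 → (5, 'ccbcbcccabaaaaabacacbaacacaabbb')
  34 → (10, 'cccabaaaaabacacbaacacaabbb')
  35 → (4, 'cccbcbcccabaaaaabacacbaacacaabbb')

[15, 16, 17, 18, 31, 26, 13, 19, 32, 29, 27, 21, 23, 35, 14, 25, 20, 34, 33, 0, 7, 1, 9, 3, 30, 12, 28, 22, 24, 6, 8, 2, 11, 5, 10, 4]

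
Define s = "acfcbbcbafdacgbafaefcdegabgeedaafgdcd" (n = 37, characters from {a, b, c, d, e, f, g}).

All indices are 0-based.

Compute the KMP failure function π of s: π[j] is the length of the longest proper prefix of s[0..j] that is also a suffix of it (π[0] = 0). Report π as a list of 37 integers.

π[0] = 0
j=1 s[j]='c': π[1]=0 (border '')
j=2 s[j]='f': π[2]=0 (border '')
j=3 s[j]='c': π[3]=0 (border '')
j=4 s[j]='b': π[4]=0 (border '')
j=5 s[j]='b': π[5]=0 (border '')
j=6 s[j]='c': π[6]=0 (border '')
j=7 s[j]='b': π[7]=0 (border '')
j=8 s[j]='a': π[8]=1 (border 'a')
j=9 s[j]='f': k: 1→0; π[9]=0 (border '')
j=10 s[j]='d': π[10]=0 (border '')
j=11 s[j]='a': π[11]=1 (border 'a')
j=12 s[j]='c': π[12]=2 (border 'ac')
j=13 s[j]='g': k: 2→0; π[13]=0 (border '')
j=14 s[j]='b': π[14]=0 (border '')
j=15 s[j]='a': π[15]=1 (border 'a')
j=16 s[j]='f': k: 1→0; π[16]=0 (border '')
j=17 s[j]='a': π[17]=1 (border 'a')
j=18 s[j]='e': k: 1→0; π[18]=0 (border '')
j=19 s[j]='f': π[19]=0 (border '')
j=20 s[j]='c': π[20]=0 (border '')
j=21 s[j]='d': π[21]=0 (border '')
j=22 s[j]='e': π[22]=0 (border '')
j=23 s[j]='g': π[23]=0 (border '')
j=24 s[j]='a': π[24]=1 (border 'a')
j=25 s[j]='b': k: 1→0; π[25]=0 (border '')
j=26 s[j]='g': π[26]=0 (border '')
j=27 s[j]='e': π[27]=0 (border '')
j=28 s[j]='e': π[28]=0 (border '')
j=29 s[j]='d': π[29]=0 (border '')
j=30 s[j]='a': π[30]=1 (border 'a')
j=31 s[j]='a': k: 1→0; π[31]=1 (border 'a')
j=32 s[j]='f': k: 1→0; π[32]=0 (border '')
j=33 s[j]='g': π[33]=0 (border '')
j=34 s[j]='d': π[34]=0 (border '')
j=35 s[j]='c': π[35]=0 (border '')
j=36 s[j]='d': π[36]=0 (border '')

[0, 0, 0, 0, 0, 0, 0, 0, 1, 0, 0, 1, 2, 0, 0, 1, 0, 1, 0, 0, 0, 0, 0, 0, 1, 0, 0, 0, 0, 0, 1, 1, 0, 0, 0, 0, 0]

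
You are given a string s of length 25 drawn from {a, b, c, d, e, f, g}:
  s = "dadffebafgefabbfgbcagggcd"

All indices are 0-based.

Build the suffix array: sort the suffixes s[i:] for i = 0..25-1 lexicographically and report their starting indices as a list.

rank→(start, suffix):
  0 → (12, 'abbfgbcagggcd')
  1 → (1, 'adffebafgefabbfgbcagggcd')
  2 → (7, 'afgefabbfgbcagggcd')
  3 → (19, 'agggcd')
  4 → (6, 'bafgefabbfgbcagggcd')
  5 → (13, 'bbfgbcagggcd')
  6 → (17, 'bcagggcd')
  7 → (14, 'bfgbcagggcd')
  8 → (18, 'cagggcd')
  9 → (23, 'cd')
  10 → (24, 'd')
  11 → (0, 'dadffebafgefabbfgbcagggcd')
  12 → (2, 'dffebafgefabbfgbcagggcd')
  13 → (5, 'ebafgefabbfgbcagggcd')
  14 → (10, 'efabbfgbcagggcd')
  15 → (11, 'fabbfgbcagggcd')
  16 → (4, 'febafgefabbfgbcagggcd')
  17 → (3, 'ffebafgefabbfgbcagggcd')
  18 → (15, 'fgbcagggcd')
  19 → (8, 'fgefabbfgbcagggcd')
  20 → (16, 'gbcagggcd')
  21 → (22, 'gcd')
  22 → (9, 'gefabbfgbcagggcd')
  23 → (21, 'ggcd')
  24 → (20, 'gggcd')

[12, 1, 7, 19, 6, 13, 17, 14, 18, 23, 24, 0, 2, 5, 10, 11, 4, 3, 15, 8, 16, 22, 9, 21, 20]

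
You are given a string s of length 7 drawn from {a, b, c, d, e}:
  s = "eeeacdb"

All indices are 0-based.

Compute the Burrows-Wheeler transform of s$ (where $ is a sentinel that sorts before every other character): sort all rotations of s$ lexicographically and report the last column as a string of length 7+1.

rank  rotation  last
    0  $eeeacdb  b
    1  acdb$eee  e
    2  b$eeeacd  d
    3  cdb$eeea  a
    4  db$eeeac  c
    5  eacdb$ee  e
    6  eeacdb$e  e
    7  eeeacdb$  $

bedacee$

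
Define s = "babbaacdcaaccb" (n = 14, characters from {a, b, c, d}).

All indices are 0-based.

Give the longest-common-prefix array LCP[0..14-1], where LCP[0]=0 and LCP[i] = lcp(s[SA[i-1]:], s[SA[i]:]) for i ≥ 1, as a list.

[0, 3, 1, 1, 2, 0, 1, 2, 1, 0, 1, 1, 1, 0]

sorted suffixes:
  #0 SA[0]=9  'aaccb'
  #1 SA[1]=4  'aacdcaaccb'
  #2 SA[2]=1  'abbaacdcaaccb'
  #3 SA[3]=10  'accb'
  #4 SA[4]=5  'acdcaaccb'
  #5 SA[5]=13  'b'
  #6 SA[6]=3  'baacdcaaccb'
  #7 SA[7]=0  'babbaacdcaaccb'
  #8 SA[8]=2  'bbaacdcaaccb'
  #9 SA[9]=8  'caaccb'
  #10 SA[10]=12  'cb'
  #11 SA[11]=11  'ccb'
  #12 SA[12]=6  'cdcaaccb'
  #13 SA[13]=7  'dcaaccb'

SA = [9, 4, 1, 10, 5, 13, 3, 0, 2, 8, 12, 11, 6, 7]
[i] adj suffixes → lcp
  [1] 9/4 → 3 ('aac')
  [2] 4/1 → 1 ('a')
  [3] 1/10 → 1 ('a')
  [4] 10/5 → 2 ('ac')
  [5] 5/13 → 0 ('')
  [6] 13/3 → 1 ('b')
  [7] 3/0 → 2 ('ba')
  [8] 0/2 → 1 ('b')
  [9] 2/8 → 0 ('')
  [10] 8/12 → 1 ('c')
  [11] 12/11 → 1 ('c')
  [12] 11/6 → 1 ('c')
  [13] 6/7 → 0 ('')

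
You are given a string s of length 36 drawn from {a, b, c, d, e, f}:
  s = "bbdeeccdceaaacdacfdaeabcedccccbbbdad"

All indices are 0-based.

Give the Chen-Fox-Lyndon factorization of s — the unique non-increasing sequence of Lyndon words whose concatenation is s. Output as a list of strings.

["bbdeeccdce", "aaacdacfdaeabcedccccbbbdad"]

emit factor 1: 'bbdeeccdce' (i=0, period=10)
emit factor 2: 'aaacdacfdaeabcedccccbbbdad' (i=10, period=26)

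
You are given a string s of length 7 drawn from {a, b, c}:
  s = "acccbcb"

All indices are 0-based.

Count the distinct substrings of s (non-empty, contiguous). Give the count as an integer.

sorted suffixes:
  #0 SA[0]=0  'acccbcb'
  #1 SA[1]=6  'b'
  #2 SA[2]=4  'bcb'
  #3 SA[3]=5  'cb'
  #4 SA[4]=3  'cbcb'
  #5 SA[5]=2  'ccbcb'
  #6 SA[6]=1  'cccbcb'

SA = [0, 6, 4, 5, 3, 2, 1]
i: (SA[i-1],SA[i]) lcp shared
  1: (0,6) 0 ''
  2: (6,4) 1 'b'
  3: (4,5) 0 ''
  4: (5,3) 2 'cb'
  5: (3,2) 1 'c'
  6: (2,1) 2 'cc'

n(n+1)/2 = 7·8/2 = 28
Σ LCP = 0 + 0 + 1 + 0 + 2 + 1 + 2 = 6
distinct = 28 − 6 = 22

22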